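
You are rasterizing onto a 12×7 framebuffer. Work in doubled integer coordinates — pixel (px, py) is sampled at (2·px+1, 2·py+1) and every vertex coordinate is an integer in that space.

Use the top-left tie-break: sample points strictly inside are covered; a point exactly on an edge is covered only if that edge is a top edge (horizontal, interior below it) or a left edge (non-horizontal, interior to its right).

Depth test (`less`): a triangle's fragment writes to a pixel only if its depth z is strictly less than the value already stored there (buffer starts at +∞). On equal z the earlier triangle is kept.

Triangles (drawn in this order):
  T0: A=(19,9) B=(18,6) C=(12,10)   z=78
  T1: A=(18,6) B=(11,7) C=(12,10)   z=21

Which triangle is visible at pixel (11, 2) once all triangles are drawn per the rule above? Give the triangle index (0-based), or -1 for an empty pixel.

T0:
  2·area = 22  (B↔C swapped to make it positive)
  edge (19, 9)→(12, 10): d=(-7,1) right/bottom  bias=-1
  edge (12, 10)→(18, 6): d=(6,-4) top-left  bias=+0
  edge (18, 6)→(19, 9): d=(1,3) right/bottom  bias=-1
    (8,1)@(17, 3): e=[44,-22,0] → ·  [on edge]
    (8,3)@(17, 7): e=[16,2,4] → █
    (9,3)@(19, 7): e=[14,10,-2] → ·
    (7,4)@(15, 9): e=[4,6,12] → █
    (9,4)@(19, 9): e=[0,22,0] → ·  [on edge]
    (2,5)@(5, 11): e=[0,-22,44] → ·  [on edge]
    (7,5)@(15, 11): e=[-10,18,14] → ·
    (8,5)@(17, 11): e=[-12,26,8] → ·
  covered (3 px):
    · · · · · · · · · · · ·
    · · · · · · · · · · · ·
    · · · · · · · · · · · ·
    · · · · · · · · █ · · ·
    · · · · · · · █ █ · · ·
    · · · · · · · · · · · ·
    · · · · · · · · · · · ·
T1:
  2·area = 22  (B↔C swapped to make it positive)
  edge (18, 6)→(12, 10): d=(-6,4) right/bottom  bias=-1
  edge (12, 10)→(11, 7): d=(-1,-3) top-left  bias=+0
  edge (11, 7)→(18, 6): d=(7,-1) top-left  bias=+0
    (4,0)@(9, 1): e=[66,0,-44] → ·  [on edge]
    (5,3)@(11, 7): e=[22,0,0] → █  [on edge]
    (6,3)@(13, 7): e=[14,6,2] → █
    (7,3)@(15, 7): e=[6,12,4] → █
    (8,3)@(17, 7): e=[-2,18,6] → ·
    (5,4)@(11, 9): e=[10,-2,14] → ·
    (6,4)@(13, 9): e=[2,4,16] → █
    (7,4)@(15, 9): e=[-6,10,18] → ·
    (6,5)@(13, 11): e=[-10,2,30] → ·
    (6,6)@(13, 13): e=[-22,0,44] → ·  [on edge]
  covered (4 px):
    · · · · · · · · · · · ·
    · · · · · · · · · · · ·
    · · · · · · · · · · · ·
    · · · · · █ █ █ · · · ·
    · · · · · · █ · · · · ·
    · · · · · · · · · · · ·
    · · · · · · · · · · · ·

Z-buffer (winner per pixel, '.' = empty):
  . . . . . . . . . . . .
  . . . . . . . . . . . .
  . . . . . . . . . . . .
  . . . . . 1 1 1 0 . . .
  . . . . . . 1 0 0 . . .
  . . . . . . . . . . . .
  . . . . . . . . . . . .

Final: -1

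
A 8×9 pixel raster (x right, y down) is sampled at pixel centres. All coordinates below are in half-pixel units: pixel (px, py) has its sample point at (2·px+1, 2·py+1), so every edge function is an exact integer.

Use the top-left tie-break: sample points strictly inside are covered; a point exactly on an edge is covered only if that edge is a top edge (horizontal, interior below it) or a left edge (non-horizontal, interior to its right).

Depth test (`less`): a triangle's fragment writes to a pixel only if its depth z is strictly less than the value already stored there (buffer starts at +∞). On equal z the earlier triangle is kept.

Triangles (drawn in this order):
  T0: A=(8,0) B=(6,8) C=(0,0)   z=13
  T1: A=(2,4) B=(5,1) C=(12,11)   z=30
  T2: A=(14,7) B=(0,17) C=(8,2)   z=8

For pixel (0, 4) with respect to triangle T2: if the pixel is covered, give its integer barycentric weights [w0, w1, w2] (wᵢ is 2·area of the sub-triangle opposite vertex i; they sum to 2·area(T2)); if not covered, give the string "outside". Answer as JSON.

T0:
  2·area = 64
  edge (8, 0)→(6, 8): d=(-2,8) right/bottom  bias=-1
  edge (6, 8)→(0, 0): d=(-6,-8) top-left  bias=+0
  edge (0, 0)→(8, 0): d=(8,0) top-left  bias=+0
    (0,0)@(1, 1): e=[54,2,8] → █
    (1,0)@(3, 1): e=[38,18,8] → █
    (2,0)@(5, 1): e=[22,34,8] → █
    (3,0)@(7, 1): e=[6,50,8] → █
    (4,0)@(9, 1): e=[-10,66,8] → ·
    (0,1)@(1, 3): e=[50,-10,24] → ·
    (1,1)@(3, 3): e=[34,6,24] → █
    (4,1)@(9, 3): e=[-14,54,24] → ·
    (1,2)@(3, 5): e=[30,-6,40] → ·
    (2,2)@(5, 5): e=[14,10,40] → █
    (3,2)@(7, 5): e=[-2,26,40] → ·
    (2,3)@(5, 7): e=[10,-2,56] → ·
  covered (8 px):
    █ █ █ █ · · · ·
    · █ █ █ · · · ·
    · · █ · · · · ·
    · · · · · · · ·
    · · · · · · · ·
    · · · · · · · ·
    · · · · · · · ·
    · · · · · · · ·
    · · · · · · · ·
T1:
  2·area = 51
  edge (2, 4)→(5, 1): d=(3,-3) top-left  bias=+0
  edge (5, 1)→(12, 11): d=(7,10) right/bottom  bias=-1
  edge (12, 11)→(2, 4): d=(-10,-7) top-left  bias=+0
    (2,0)@(5, 1): e=[0,0,51] → ·  [on edge]
    (1,1)@(3, 3): e=[0,34,17] → █  [on edge]
    (2,1)@(5, 3): e=[6,14,31] → █
    (3,1)@(7, 3): e=[12,-6,45] → ·
    (0,2)@(1, 5): e=[0,68,-17] → ·  [on edge]
    (1,2)@(3, 5): e=[6,48,-3] → ·
    (2,2)@(5, 5): e=[12,28,11] → █
    (3,2)@(7, 5): e=[18,8,25] → █
    (4,2)@(9, 5): e=[24,-12,39] → ·
    (2,3)@(5, 7): e=[18,42,-9] → ·
    (3,3)@(7, 7): e=[24,22,5] → █
    (4,3)@(9, 7): e=[30,2,19] → █
  covered (6 px):
    · · · · · · · ·
    · █ █ · · · · ·
    · · █ █ · · · ·
    · · · █ █ · · ·
    · · · · · · · ·
    · · · · · · · ·
    · · · · · · · ·
    · · · · · · · ·
    · · · · · · · ·
T2:
  2·area = 130
  edge (14, 7)→(0, 17): d=(-14,10) right/bottom  bias=-1
  edge (0, 17)→(8, 2): d=(8,-15) top-left  bias=+0
  edge (8, 2)→(14, 7): d=(6,5) right/bottom  bias=-1
    (4,1)@(9, 3): e=[106,23,1] → █
    (5,1)@(11, 3): e=[86,53,-9] → ·
    (3,2)@(7, 5): e=[98,9,23] → █
    (5,2)@(11, 5): e=[58,69,3] → █
    (6,2)@(13, 5): e=[38,99,-7] → ·
    (3,3)@(7, 7): e=[70,25,35] → █
    (6,3)@(13, 7): e=[10,115,5] → █
    (7,3)@(15, 7): e=[-10,145,-5] → ·
    (2,4)@(5, 9): e=[62,11,57] → █
    (6,4)@(13, 9): e=[-18,131,17] → ·
    (2,5)@(5, 11): e=[34,27,69] → █
    (4,5)@(9, 11): e=[-6,87,49] → ·
  covered (16 px):
    · · · · · · · ·
    · · · · █ · · ·
    · · · █ █ █ · ·
    · · · █ █ █ █ ·
    · · █ █ █ █ · ·
    · · █ █ · · · ·
    · █ █ · · · · ·
    · · · · · · · ·
    · · · · · · · ·

Answer: "outside"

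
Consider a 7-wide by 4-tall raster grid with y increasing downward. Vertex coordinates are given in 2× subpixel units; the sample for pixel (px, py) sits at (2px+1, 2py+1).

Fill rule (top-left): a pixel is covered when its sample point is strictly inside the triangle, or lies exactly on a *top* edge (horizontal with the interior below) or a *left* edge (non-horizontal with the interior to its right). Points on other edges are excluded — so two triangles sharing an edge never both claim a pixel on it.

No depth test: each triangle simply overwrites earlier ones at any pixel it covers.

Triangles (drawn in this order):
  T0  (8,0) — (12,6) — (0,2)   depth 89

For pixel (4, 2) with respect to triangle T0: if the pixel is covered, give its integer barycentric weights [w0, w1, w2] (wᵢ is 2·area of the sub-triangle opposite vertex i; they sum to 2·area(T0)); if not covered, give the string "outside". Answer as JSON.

T0:
  2·area = 56
  edge (8, 0)→(12, 6): d=(4,6) right/bottom  bias=-1
  edge (12, 6)→(0, 2): d=(-12,-4) top-left  bias=+0
  edge (0, 2)→(8, 0): d=(8,-2) top-left  bias=+0
    (2,0)@(5, 1): e=[22,32,2] → #
    (3,0)@(7, 1): e=[10,40,6] → #
    (4,0)@(9, 1): e=[-2,48,10] → ·
    (1,1)@(3, 3): e=[42,0,14] → #  [on edge]
    (4,1)@(9, 3): e=[6,24,26] → #
    (5,1)@(11, 3): e=[-6,32,30] → ·
    (1,2)@(3, 5): e=[50,-24,30] → ·
    (2,2)@(5, 5): e=[38,-16,34] → ·
    (3,2)@(7, 5): e=[26,-8,38] → ·
    (4,2)@(9, 5): e=[14,0,42] → #  [on edge]
    (5,2)@(11, 5): e=[2,8,46] → #
    (6,2)@(13, 5): e=[-10,16,50] → ·
  covered (8 px):
    · · # # · · ·
    · # # # # · ·
    · · · · # # ·
    · · · · · · ·

Answer: [0,42,14]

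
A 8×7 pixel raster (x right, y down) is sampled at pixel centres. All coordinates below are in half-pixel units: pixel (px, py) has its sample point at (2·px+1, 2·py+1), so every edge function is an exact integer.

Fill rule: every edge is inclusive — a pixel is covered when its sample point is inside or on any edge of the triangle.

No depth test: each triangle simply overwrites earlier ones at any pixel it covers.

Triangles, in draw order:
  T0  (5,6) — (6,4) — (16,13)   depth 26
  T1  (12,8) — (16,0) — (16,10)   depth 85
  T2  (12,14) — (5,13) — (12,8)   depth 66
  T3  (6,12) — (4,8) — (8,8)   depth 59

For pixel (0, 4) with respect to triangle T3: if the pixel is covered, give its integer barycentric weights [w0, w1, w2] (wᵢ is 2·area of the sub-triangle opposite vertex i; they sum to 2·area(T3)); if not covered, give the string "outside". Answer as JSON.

T0:
  2·area = 29
  edge (5, 6)→(6, 4): d=(1,-2) inclusive
  edge (6, 4)→(16, 13): d=(10,9) inclusive
  edge (16, 13)→(5, 6): d=(-11,-7) inclusive
    (3,2)@(7, 5): e=[3,1,25] → X
    (4,2)@(9, 5): e=[7,-17,39] → .
    (3,3)@(7, 7): e=[5,21,3] → X
    (4,3)@(9, 7): e=[9,3,17] → X
    (5,3)@(11, 7): e=[13,-15,31] → .
    (3,4)@(7, 9): e=[7,41,-19] → .
    (4,4)@(9, 9): e=[11,23,-5] → .
    (5,4)@(11, 9): e=[15,5,9] → X
    (6,4)@(13, 9): e=[19,-13,23] → .
    (5,5)@(11, 11): e=[17,25,-13] → .
    (6,5)@(13, 11): e=[21,7,1] → X
    (7,5)@(15, 11): e=[25,-11,15] → .
  covered (5 px):
    . . . . . . . .
    . . . . . . . .
    . . . X . . . .
    . . . X X . . .
    . . . . . X . .
    . . . . . . X .
    . . . . . . . .
T1:
  2·area = 40
  edge (12, 8)→(16, 0): d=(4,-8) inclusive
  edge (16, 0)→(16, 10): d=(0,10) inclusive
  edge (16, 10)→(12, 8): d=(-4,-2) inclusive
    (7,1)@(15, 3): e=[4,10,26] → X
    (7,2)@(15, 5): e=[12,10,18] → X
    (6,3)@(13, 7): e=[4,30,6] → X
    (6,4)@(13, 9): e=[12,30,-2] → .
    (7,4)@(15, 9): e=[28,10,2] → X
    (7,5)@(15, 11): e=[36,10,-6] → .
  covered (5 px):
    . . . . . . . .
    . . . . . . . X
    . . . . . . . X
    . . . . . . X X
    . . . . . . . X
    . . . . . . . .
    . . . . . . . .
T2:
  2·area = 42
  edge (12, 14)→(5, 13): d=(-7,-1) inclusive
  edge (5, 13)→(12, 8): d=(7,-5) inclusive
  edge (12, 8)→(12, 14): d=(0,6) inclusive
    (5,4)@(11, 9): e=[34,2,6] → X
    (6,4)@(13, 9): e=[36,12,-6] → .
    (4,5)@(9, 11): e=[18,6,18] → X
    (6,5)@(13, 11): e=[22,26,-6] → .
    (2,6)@(5, 13): e=[0,0,42] → X  [on edge]
    (3,6)@(7, 13): e=[2,10,30] → X
    (6,6)@(13, 13): e=[8,40,-6] → .
  covered (7 px):
    . . . . . . . .
    . . . . . . . .
    . . . . . . . .
    . . . . . . . .
    . . . . . X . .
    . . . . X X . .
    . . X X X X . .
T3:
  2·area = 16
  edge (6, 12)→(4, 8): d=(-2,-4) inclusive
  edge (4, 8)→(8, 8): d=(4,0) inclusive
  edge (8, 8)→(6, 12): d=(-2,4) inclusive
    (2,4)@(5, 9): e=[2,4,10] → X
    (3,4)@(7, 9): e=[10,4,2] → X
    (4,4)@(9, 9): e=[18,4,-6] → .
    (2,5)@(5, 11): e=[-2,12,6] → .
    (3,5)@(7, 11): e=[6,12,-2] → .
  covered (2 px):
    . . . . . . . .
    . . . . . . . .
    . . . . . . . .
    . . . . . . . .
    . . X X . . . .
    . . . . . . . .
    . . . . . . . .

Result: "outside"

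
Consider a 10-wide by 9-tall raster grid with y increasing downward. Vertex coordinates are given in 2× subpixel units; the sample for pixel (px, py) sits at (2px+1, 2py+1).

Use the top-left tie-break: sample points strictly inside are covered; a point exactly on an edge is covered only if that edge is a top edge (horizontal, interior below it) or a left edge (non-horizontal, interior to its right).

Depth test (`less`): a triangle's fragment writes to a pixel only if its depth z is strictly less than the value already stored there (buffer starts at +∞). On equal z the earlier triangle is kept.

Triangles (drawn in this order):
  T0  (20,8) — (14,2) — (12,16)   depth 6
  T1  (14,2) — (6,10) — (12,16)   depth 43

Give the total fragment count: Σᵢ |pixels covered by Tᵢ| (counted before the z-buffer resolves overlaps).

T0:
  2·area = 96  (B↔C swapped to make it positive)
  edge (20, 8)→(12, 16): d=(-8,8) right/bottom  bias=-1
  edge (12, 16)→(14, 2): d=(2,-14) top-left  bias=+0
  edge (14, 2)→(20, 8): d=(6,6) right/bottom  bias=-1
    (6,0)@(13, 1): e=[112,-16,0] → ·  [on edge]
    (7,1)@(15, 3): e=[80,16,0] → ·  [on edge]
    (7,2)@(15, 5): e=[64,20,12] → #
    (8,2)@(17, 5): e=[48,48,0] → ·  [on edge]
    (7,3)@(15, 7): e=[48,24,24] → #
    (8,3)@(17, 7): e=[32,52,12] → #
    (9,3)@(19, 7): e=[16,80,0] → ·  [on edge]
    (6,4)@(13, 9): e=[48,0,48] → #  [on edge]
    (9,4)@(19, 9): e=[0,84,12] → ·  [on edge]
    (6,5)@(13, 11): e=[32,4,60] → #
    (8,5)@(17, 11): e=[0,60,36] → ·  [on edge]
    (6,6)@(13, 13): e=[16,8,72] → #
    (7,6)@(15, 13): e=[0,36,60] → ·  [on edge]
    (6,7)@(13, 15): e=[0,12,84] → ·  [on edge]
    (5,8)@(11, 17): e=[0,-12,108] → ·  [on edge]
  covered (9 px):
    · · · · · · · · · ·
    · · · · · · · · · ·
    · · · · · · · # · ·
    · · · · · · · # # ·
    · · · · · · # # # ·
    · · · · · · # # · ·
    · · · · · · # · · ·
    · · · · · · · · · ·
    · · · · · · · · · ·
T1:
  2·area = 96  (B↔C swapped to make it positive)
  edge (14, 2)→(12, 16): d=(-2,14) right/bottom  bias=-1
  edge (12, 16)→(6, 10): d=(-6,-6) top-left  bias=+0
  edge (6, 10)→(14, 2): d=(8,-8) top-left  bias=+0
    (7,0)@(15, 1): e=[-12,108,0] → ·  [on edge]
    (6,1)@(13, 3): e=[12,84,0] → #  [on edge]
    (7,1)@(15, 3): e=[-16,96,16] → ·
    (0,2)@(1, 5): e=[176,0,-80] → ·  [on edge]
    (5,2)@(11, 5): e=[36,60,0] → #  [on edge]
    (7,2)@(15, 5): e=[-20,84,32] → ·
    (1,3)@(3, 7): e=[144,0,-48] → ·  [on edge]
    (4,3)@(9, 7): e=[60,36,0] → #  [on edge]
    (7,3)@(15, 7): e=[-24,72,48] → ·
    (2,4)@(5, 9): e=[112,0,-16] → ·  [on edge]
    (3,4)@(7, 9): e=[84,12,0] → #  [on edge]
    (6,4)@(13, 9): e=[0,48,48] → ·  [on edge]
    (2,5)@(5, 11): e=[108,-12,0] → ·  [on edge]
    (3,5)@(7, 11): e=[80,0,16] → #  [on edge]
    (1,6)@(3, 13): e=[132,-36,0] → ·  [on edge]
    (4,6)@(9, 13): e=[48,0,48] → #  [on edge]
    (0,7)@(1, 15): e=[156,-60,0] → ·  [on edge]
    (5,7)@(11, 15): e=[16,0,80] → #  [on edge]
    (6,8)@(13, 17): e=[-16,0,112] → ·  [on edge]
  covered (15 px):
    · · · · · · · · · ·
    · · · · · · # · · ·
    · · · · · # # · · ·
    · · · · # # # · · ·
    · · · # # # · · · ·
    · · · # # # · · · ·
    · · · · # # · · · ·
    · · · · · # · · · ·
    · · · · · · · · · ·

Result: 24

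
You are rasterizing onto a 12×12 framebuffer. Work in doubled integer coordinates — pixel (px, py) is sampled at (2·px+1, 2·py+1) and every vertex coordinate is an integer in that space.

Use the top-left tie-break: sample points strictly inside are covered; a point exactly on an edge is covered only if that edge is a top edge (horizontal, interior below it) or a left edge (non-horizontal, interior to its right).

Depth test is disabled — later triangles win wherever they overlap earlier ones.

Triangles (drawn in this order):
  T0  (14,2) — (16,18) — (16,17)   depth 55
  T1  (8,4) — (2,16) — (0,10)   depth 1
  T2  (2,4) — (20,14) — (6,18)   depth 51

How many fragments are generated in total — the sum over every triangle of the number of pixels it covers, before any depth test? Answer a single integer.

T0:
  2·area = 2  (B↔C swapped to make it positive)
  edge (14, 2)→(16, 17): d=(2,15) right/bottom  bias=-1
  edge (16, 17)→(16, 18): d=(0,1) right/bottom  bias=-1
  edge (16, 18)→(14, 2): d=(-2,-16) top-left  bias=+0
  covered (0 px):
    · · · · · · · · · · · ·
    · · · · · · · · · · · ·
    · · · · · · · · · · · ·
    · · · · · · · · · · · ·
    · · · · · · · · · · · ·
    · · · · · · · · · · · ·
    · · · · · · · · · · · ·
    · · · · · · · · · · · ·
    · · · · · · · · · · · ·
    · · · · · · · · · · · ·
    · · · · · · · · · · · ·
    · · · · · · · · · · · ·
T1:
  2·area = 60
  edge (8, 4)→(2, 16): d=(-6,12) right/bottom  bias=-1
  edge (2, 16)→(0, 10): d=(-2,-6) top-left  bias=+0
  edge (0, 10)→(8, 4): d=(8,-6) top-left  bias=+0
    (3,2)@(7, 5): e=[6,52,2] → #
    (4,2)@(9, 5): e=[-18,64,14] → ·
    (2,3)@(5, 7): e=[18,36,6] → #
    (3,3)@(7, 7): e=[-6,48,18] → ·
    (1,4)@(3, 9): e=[30,20,10] → #
    (3,4)@(7, 9): e=[-18,44,34] → ·
    (0,5)@(1, 11): e=[42,4,14] → #
    (2,5)@(5, 11): e=[-6,28,38] → ·
    (0,6)@(1, 13): e=[30,0,30] → #  [on edge]
    (2,6)@(5, 13): e=[-18,24,54] → ·
    (0,7)@(1, 15): e=[18,-4,46] → ·
    (1,7)@(3, 15): e=[-6,8,58] → ·
    (1,9)@(3, 19): e=[-30,0,90] → ·  [on edge]
  covered (8 px):
    · · · · · · · · · · · ·
    · · · · · · · · · · · ·
    · · · # · · · · · · · ·
    · · # · · · · · · · · ·
    · # # · · · · · · · · ·
    # # · · · · · · · · · ·
    # # · · · · · · · · · ·
    · · · · · · · · · · · ·
    · · · · · · · · · · · ·
    · · · · · · · · · · · ·
    · · · · · · · · · · · ·
    · · · · · · · · · · · ·
T2:
  2·area = 212
  edge (2, 4)→(20, 14): d=(18,10) right/bottom  bias=-1
  edge (20, 14)→(6, 18): d=(-14,4) right/bottom  bias=-1
  edge (6, 18)→(2, 4): d=(-4,-14) top-left  bias=+0
    (1,2)@(3, 5): e=[8,194,10] → #
    (2,2)@(5, 5): e=[-12,186,38] → ·
    (1,3)@(3, 7): e=[44,166,2] → #
    (2,3)@(5, 7): e=[24,158,30] → #
    (3,3)@(7, 7): e=[4,150,58] → #
    (4,3)@(9, 7): e=[-16,142,86] → ·
    (1,4)@(3, 9): e=[80,138,-6] → ·
    (2,4)@(5, 9): e=[60,130,22] → #
    (4,4)@(9, 9): e=[20,114,78] → #
    (5,4)@(11, 9): e=[0,106,106] → ·  [on edge]
    (2,5)@(5, 11): e=[96,102,14] → #
    (5,5)@(11, 11): e=[36,78,98] → #
  covered (26 px):
    · · · · · · · · · · · ·
    · · · · · · · · · · · ·
    · # · · · · · · · · · ·
    · # # # · · · · · · · ·
    · · # # # · · · · · · ·
    · · # # # # # · · · · ·
    · · # # # # # # # · · ·
    · · · # # # # # · · · ·
    · · · # # · · · · · · ·
    · · · · · · · · · · · ·
    · · · · · · · · · · · ·
    · · · · · · · · · · · ·

Result: 34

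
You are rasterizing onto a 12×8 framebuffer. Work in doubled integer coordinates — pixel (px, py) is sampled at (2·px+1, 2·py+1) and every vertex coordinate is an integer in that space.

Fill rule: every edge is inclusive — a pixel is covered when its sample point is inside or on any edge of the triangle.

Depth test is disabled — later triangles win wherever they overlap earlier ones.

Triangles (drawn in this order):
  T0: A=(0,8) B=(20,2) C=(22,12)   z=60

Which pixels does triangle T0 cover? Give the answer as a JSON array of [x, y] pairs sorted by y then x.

T0:
  2·area = 212
  edge (0, 8)→(20, 2): d=(20,-6) inclusive
  edge (20, 2)→(22, 12): d=(2,10) inclusive
  edge (22, 12)→(0, 8): d=(-22,-4) inclusive
    (8,1)@(17, 3): e=[2,32,178] → #
    (9,1)@(19, 3): e=[14,12,186] → #
    (10,1)@(21, 3): e=[26,-8,194] → ·
    (5,2)@(11, 5): e=[6,96,110] → #
    (6,2)@(13, 5): e=[18,76,118] → #
    (7,2)@(15, 5): e=[30,56,126] → #
    (10,2)@(21, 5): e=[66,-4,150] → ·
    (2,3)@(5, 7): e=[10,160,42] → #
    (3,3)@(7, 7): e=[22,140,50] → #
    (4,3)@(9, 7): e=[34,120,58] → #
    (10,3)@(21, 7): e=[106,0,106] → #  [on edge]
    (11,3)@(23, 7): e=[118,-20,114] → ·
  covered (27 px):
    · · · · · · · · · · · ·
    · · · · · · · · # # · ·
    · · · · · # # # # # · ·
    · · # # # # # # # # # ·
    · · · # # # # # # # # ·
    · · · · · · · · # # # ·
    · · · · · · · · · · · ·
    · · · · · · · · · · · ·

Final: [[8,1],[9,1],[5,2],[6,2],[7,2],[8,2],[9,2],[2,3],[3,3],[4,3],[5,3],[6,3],[7,3],[8,3],[9,3],[10,3],[3,4],[4,4],[5,4],[6,4],[7,4],[8,4],[9,4],[10,4],[8,5],[9,5],[10,5]]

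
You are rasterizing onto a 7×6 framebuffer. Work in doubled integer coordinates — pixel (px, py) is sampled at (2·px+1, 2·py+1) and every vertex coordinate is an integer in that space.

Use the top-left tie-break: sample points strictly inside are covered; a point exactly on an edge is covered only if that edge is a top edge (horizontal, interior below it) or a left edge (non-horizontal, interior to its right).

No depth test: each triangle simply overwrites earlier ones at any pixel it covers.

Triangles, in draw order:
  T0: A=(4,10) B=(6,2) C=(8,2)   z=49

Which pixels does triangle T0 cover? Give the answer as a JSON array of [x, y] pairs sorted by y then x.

T0:
  2·area = 16
  edge (4, 10)→(6, 2): d=(2,-8) top-left  bias=+0
  edge (6, 2)→(8, 2): d=(2,0) top-left  bias=+0
  edge (8, 2)→(4, 10): d=(-4,8) right/bottom  bias=-1
    (3,1)@(7, 3): e=[10,2,4] → X
    (4,1)@(9, 3): e=[26,2,-12] → .
    (3,2)@(7, 5): e=[14,6,-4] → .
    (2,3)@(5, 7): e=[2,10,4] → X
    (3,3)@(7, 7): e=[18,10,-12] → .
    (2,4)@(5, 9): e=[6,14,-4] → .
  covered (2 px):
    . . . . . . .
    . . . X . . .
    . . . . . . .
    . . X . . . .
    . . . . . . .
    . . . . . . .

Answer: [[3,1],[2,3]]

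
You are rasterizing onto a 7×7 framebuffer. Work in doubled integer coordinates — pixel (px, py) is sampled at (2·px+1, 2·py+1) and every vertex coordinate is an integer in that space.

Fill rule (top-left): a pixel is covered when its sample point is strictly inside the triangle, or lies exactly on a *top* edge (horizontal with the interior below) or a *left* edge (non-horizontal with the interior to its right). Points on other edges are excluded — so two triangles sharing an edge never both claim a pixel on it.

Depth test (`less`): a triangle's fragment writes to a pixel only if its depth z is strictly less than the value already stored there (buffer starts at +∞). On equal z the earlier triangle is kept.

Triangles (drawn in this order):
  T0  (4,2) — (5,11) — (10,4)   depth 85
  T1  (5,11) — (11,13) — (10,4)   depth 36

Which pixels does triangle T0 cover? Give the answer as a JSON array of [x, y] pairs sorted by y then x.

T0:
  2·area = 52  (B↔C swapped to make it positive)
  edge (4, 2)→(10, 4): d=(6,2) right/bottom  bias=-1
  edge (10, 4)→(5, 11): d=(-5,7) right/bottom  bias=-1
  edge (5, 11)→(4, 2): d=(-1,-9) top-left  bias=+0
    (0,0)@(1, 1): e=[0,78,-26] → ·  [on edge]
    (2,1)@(5, 3): e=[4,40,8] → █
    (3,1)@(7, 3): e=[0,26,26] → ·  [on edge]
    (2,2)@(5, 5): e=[16,30,6] → █
    (3,2)@(7, 5): e=[12,16,24] → █
    (4,2)@(9, 5): e=[8,2,42] → █
    (5,2)@(11, 5): e=[4,-12,60] → ·
    (6,2)@(13, 5): e=[0,-26,78] → ·  [on edge]
    (2,3)@(5, 7): e=[28,20,4] → █
    (4,3)@(9, 7): e=[20,-8,40] → ·
    (2,4)@(5, 9): e=[40,10,2] → █
    (3,4)@(7, 9): e=[36,-4,20] → ·
    (2,5)@(5, 11): e=[52,0,0] → ·  [on edge]
  covered (7 px):
    · · · · · · ·
    · · █ · · · ·
    · · █ █ █ · ·
    · · █ █ · · ·
    · · █ · · · ·
    · · · · · · ·
    · · · · · · ·
T1:
  2·area = 52  (B↔C swapped to make it positive)
  edge (5, 11)→(10, 4): d=(5,-7) top-left  bias=+0
  edge (10, 4)→(11, 13): d=(1,9) right/bottom  bias=-1
  edge (11, 13)→(5, 11): d=(-6,-2) top-left  bias=+0
    (4,3)@(9, 7): e=[8,12,32] → █
    (5,3)@(11, 7): e=[22,-6,36] → ·
    (3,4)@(7, 9): e=[4,32,16] → █
    (5,4)@(11, 9): e=[32,-4,24] → ·
    (2,5)@(5, 11): e=[0,52,0] → █  [on edge]
    (5,5)@(11, 11): e=[42,-2,12] → ·
    (2,6)@(5, 13): e=[10,54,-12] → ·
    (3,6)@(7, 13): e=[24,36,-8] → ·
    (4,6)@(9, 13): e=[38,18,-4] → ·
    (5,6)@(11, 13): e=[52,0,0] → ·  [on edge]
  covered (6 px):
    · · · · · · ·
    · · · · · · ·
    · · · · · · ·
    · · · · █ · ·
    · · · █ █ · ·
    · · █ █ █ · ·
    · · · · · · ·

Result: [[2,1],[2,2],[3,2],[4,2],[2,3],[3,3],[2,4]]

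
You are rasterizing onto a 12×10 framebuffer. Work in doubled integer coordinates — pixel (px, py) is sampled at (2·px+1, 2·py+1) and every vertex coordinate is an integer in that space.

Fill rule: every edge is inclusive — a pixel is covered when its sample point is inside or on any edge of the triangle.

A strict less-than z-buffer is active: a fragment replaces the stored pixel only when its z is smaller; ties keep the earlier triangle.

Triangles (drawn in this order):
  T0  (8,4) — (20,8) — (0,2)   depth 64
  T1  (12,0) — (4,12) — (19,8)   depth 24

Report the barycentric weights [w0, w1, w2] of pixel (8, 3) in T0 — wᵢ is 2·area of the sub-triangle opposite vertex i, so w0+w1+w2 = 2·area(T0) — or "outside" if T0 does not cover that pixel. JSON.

T0:
  2·area = 8
  edge (8, 4)→(20, 8): d=(12,4) inclusive
  edge (20, 8)→(0, 2): d=(-20,-6) inclusive
  edge (0, 2)→(8, 4): d=(8,2) inclusive
    (2,1)@(5, 3): e=[0,10,-2] → ·  [on edge]
    (5,2)@(11, 5): e=[0,6,2] → #  [on edge]
    (6,2)@(13, 5): e=[-8,18,-2] → ·
    (5,3)@(11, 7): e=[24,-34,18] → ·
    (8,3)@(17, 7): e=[0,2,6] → #  [on edge]
    (9,3)@(19, 7): e=[-8,14,2] → ·
    (8,4)@(17, 9): e=[24,-38,22] → ·
    (11,4)@(23, 9): e=[0,-2,10] → ·  [on edge]
  covered (2 px):
    · · · · · · · · · · · ·
    · · · · · · · · · · · ·
    · · · · · # · · · · · ·
    · · · · · · · · # · · ·
    · · · · · · · · · · · ·
    · · · · · · · · · · · ·
    · · · · · · · · · · · ·
    · · · · · · · · · · · ·
    · · · · · · · · · · · ·
    · · · · · · · · · · · ·
T1:
  2·area = 148  (B↔C swapped to make it positive)
  edge (12, 0)→(19, 8): d=(7,8) inclusive
  edge (19, 8)→(4, 12): d=(-15,4) inclusive
  edge (4, 12)→(12, 0): d=(8,-12) inclusive
    (5,1)@(11, 3): e=[29,107,12] → #
    (6,1)@(13, 3): e=[13,99,36] → #
    (7,1)@(15, 3): e=[-3,91,60] → ·
    (4,2)@(9, 5): e=[59,85,4] → #
    (7,2)@(15, 5): e=[11,61,76] → #
    (8,2)@(17, 5): e=[-5,53,100] → ·
    (4,3)@(9, 7): e=[73,55,20] → #
    (8,3)@(17, 7): e=[9,23,116] → #
    (9,3)@(19, 7): e=[-7,15,140] → ·
    (3,4)@(7, 9): e=[103,33,12] → #
    (8,4)@(17, 9): e=[23,-7,132] → ·
    (2,5)@(5, 11): e=[133,11,4] → #
  covered (18 px):
    · · · · · · · · · · · ·
    · · · · · # # · · · · ·
    · · · · # # # # · · · ·
    · · · · # # # # # · · ·
    · · · # # # # # · · · ·
    · · # # · · · · · · · ·
    · · · · · · · · · · · ·
    · · · · · · · · · · · ·
    · · · · · · · · · · · ·
    · · · · · · · · · · · ·

Result: [2,6,0]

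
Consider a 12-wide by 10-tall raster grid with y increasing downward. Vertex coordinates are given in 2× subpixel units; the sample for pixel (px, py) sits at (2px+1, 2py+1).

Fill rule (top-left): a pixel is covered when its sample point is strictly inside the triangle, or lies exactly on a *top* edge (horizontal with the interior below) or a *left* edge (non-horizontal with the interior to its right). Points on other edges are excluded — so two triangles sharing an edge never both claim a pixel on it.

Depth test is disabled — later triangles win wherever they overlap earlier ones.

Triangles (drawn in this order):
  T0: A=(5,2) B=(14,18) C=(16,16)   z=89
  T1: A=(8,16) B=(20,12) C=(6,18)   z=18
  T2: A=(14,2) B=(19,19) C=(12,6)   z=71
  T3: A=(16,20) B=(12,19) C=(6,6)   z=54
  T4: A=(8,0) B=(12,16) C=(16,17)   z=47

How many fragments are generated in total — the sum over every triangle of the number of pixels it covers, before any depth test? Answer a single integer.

T0:
  2·area = 50  (B↔C swapped to make it positive)
  edge (5, 2)→(16, 16): d=(11,14) right/bottom  bias=-1
  edge (16, 16)→(14, 18): d=(-2,2) right/bottom  bias=-1
  edge (14, 18)→(5, 2): d=(-9,-16) top-left  bias=+0
    (3,2)@(7, 5): e=[5,40,5] → █
    (4,2)@(9, 5): e=[-23,36,37] → ·
    (3,3)@(7, 7): e=[27,36,-13] → ·
    (4,4)@(9, 9): e=[21,28,1] → █
    (5,4)@(11, 9): e=[-7,24,33] → ·
    (11,4)@(23, 9): e=[-175,0,225] → ·  [on edge]
    (4,5)@(9, 11): e=[43,24,-17] → ·
    (5,5)@(11, 11): e=[15,20,15] → █
    (6,5)@(13, 11): e=[-13,16,47] → ·
    (10,5)@(21, 11): e=[-125,0,175] → ·  [on edge]
    (5,6)@(11, 13): e=[37,16,-3] → ·
    (6,6)@(13, 13): e=[9,12,29] → █
    (9,6)@(19, 13): e=[-75,0,125] → ·  [on edge]
    (8,7)@(17, 15): e=[-25,0,75] → ·  [on edge]
    (7,8)@(15, 17): e=[25,0,25] → ·  [on edge]
    (6,9)@(13, 19): e=[75,0,-25] → ·  [on edge]
  covered (6 px):
    · · · · · · · · · · · ·
    · · · · · · · · · · · ·
    · · · █ · · · · · · · ·
    · · · · · · · · · · · ·
    · · · · █ · · · · · · ·
    · · · · · █ · · · · · ·
    · · · · · · █ · · · · ·
    · · · · · · █ █ · · · ·
    · · · · · · · · · · · ·
    · · · · · · · · · · · ·
T1:
  2·area = 16
  edge (8, 16)→(20, 12): d=(12,-4) top-left  bias=+0
  edge (20, 12)→(6, 18): d=(-14,6) right/bottom  bias=-1
  edge (6, 18)→(8, 16): d=(2,-2) top-left  bias=+0
    (11,0)@(23, 1): e=[-120,136,0] → ·  [on edge]
    (10,1)@(21, 3): e=[-104,120,0] → ·  [on edge]
    (9,2)@(19, 5): e=[-88,104,0] → ·  [on edge]
    (8,3)@(17, 7): e=[-72,88,0] → ·  [on edge]
    (7,4)@(15, 9): e=[-56,72,0] → ·  [on edge]
    (6,5)@(13, 11): e=[-40,56,0] → ·  [on edge]
    (11,5)@(23, 11): e=[0,-4,20] → ·  [on edge]
    (5,6)@(11, 13): e=[-24,40,0] → ·  [on edge]
    (8,6)@(17, 13): e=[0,4,12] → █  [on edge]
    (9,6)@(19, 13): e=[8,-8,16] → ·
    (4,7)@(9, 15): e=[-8,24,0] → ·  [on edge]
    (5,7)@(11, 15): e=[0,12,4] → █  [on edge]
    (6,7)@(13, 15): e=[8,0,8] → ·  [on edge]
    (2,8)@(5, 17): e=[0,20,-4] → ·  [on edge]
    (3,8)@(7, 17): e=[8,8,0] → █  [on edge]
    (2,9)@(5, 19): e=[24,-8,0] → ·  [on edge]
  covered (3 px):
    · · · · · · · · · · · ·
    · · · · · · · · · · · ·
    · · · · · · · · · · · ·
    · · · · · · · · · · · ·
    · · · · · · · · · · · ·
    · · · · · · · · · · · ·
    · · · · · · · · █ · · ·
    · · · · · █ · · · · · ·
    · · · █ · · · · · · · ·
    · · · · · · · · · · · ·
T2:
  2·area = 54
  edge (14, 2)→(19, 19): d=(5,17) right/bottom  bias=-1
  edge (19, 19)→(12, 6): d=(-7,-13) top-left  bias=+0
  edge (12, 6)→(14, 2): d=(2,-4) top-left  bias=+0
    (6,2)@(13, 5): e=[32,20,2] → █
    (7,2)@(15, 5): e=[-2,46,10] → ·
    (6,3)@(13, 7): e=[42,6,6] → █
    (7,3)@(15, 7): e=[8,32,14] → █
    (8,3)@(17, 7): e=[-26,58,22] → ·
    (6,4)@(13, 9): e=[52,-8,10] → ·
    (7,4)@(15, 9): e=[18,18,18] → █
    (8,4)@(17, 9): e=[-16,44,26] → ·
    (7,5)@(15, 11): e=[28,4,22] → █
    (8,5)@(17, 11): e=[-6,30,30] → ·
    (7,6)@(15, 13): e=[38,-10,26] → ·
    (8,6)@(17, 13): e=[4,16,34] → █
    (9,9)@(19, 19): e=[0,0,54] → ·  [on edge]
  covered (7 px):
    · · · · · · · · · · · ·
    · · · · · · · · · · · ·
    · · · · · · █ · · · · ·
    · · · · · · █ █ · · · ·
    · · · · · · · █ · · · ·
    · · · · · · · █ · · · ·
    · · · · · · · · █ · · ·
    · · · · · · · · █ · · ·
    · · · · · · · · · · · ·
    · · · · · · · · · · · ·
T3:
  2·area = 46
  edge (16, 20)→(12, 19): d=(-4,-1) top-left  bias=+0
  edge (12, 19)→(6, 6): d=(-6,-13) top-left  bias=+0
  edge (6, 6)→(16, 20): d=(10,14) right/bottom  bias=-1
    (4,5)@(9, 11): e=[29,9,8] → █
    (5,5)@(11, 11): e=[31,35,-20] → ·
    (4,6)@(9, 13): e=[21,-3,28] → ·
    (5,6)@(11, 13): e=[23,23,0] → ·  [on edge]
    (5,7)@(11, 15): e=[15,11,20] → █
    (6,7)@(13, 15): e=[17,37,-8] → ·
    (5,8)@(11, 17): e=[7,-1,40] → ·
    (6,8)@(13, 17): e=[9,25,12] → █
    (7,8)@(15, 17): e=[11,51,-16] → ·
    (6,9)@(13, 19): e=[1,13,32] → █
    (7,9)@(15, 19): e=[3,39,4] → █
    (8,9)@(17, 19): e=[5,65,-24] → ·
  covered (5 px):
    · · · · · · · · · · · ·
    · · · · · · · · · · · ·
    · · · · · · · · · · · ·
    · · · · · · · · · · · ·
    · · · · · · · · · · · ·
    · · · · █ · · · · · · ·
    · · · · · · · · · · · ·
    · · · · · █ · · · · · ·
    · · · · · · █ · · · · ·
    · · · · · · █ █ · · · ·
T4:
  2·area = 60  (B↔C swapped to make it positive)
  edge (8, 0)→(16, 17): d=(8,17) right/bottom  bias=-1
  edge (16, 17)→(12, 16): d=(-4,-1) top-left  bias=+0
  edge (12, 16)→(8, 0): d=(-4,-16) top-left  bias=+0
    (4,1)@(9, 3): e=[7,49,4] → █
    (5,1)@(11, 3): e=[-27,51,36] → ·
    (4,2)@(9, 5): e=[23,41,-4] → ·
    (5,3)@(11, 7): e=[5,35,20] → █
    (6,3)@(13, 7): e=[-29,37,52] → ·
    (5,4)@(11, 9): e=[21,27,12] → █
    (6,4)@(13, 9): e=[-13,29,44] → ·
    (5,5)@(11, 11): e=[37,19,4] → █
    (6,5)@(13, 11): e=[3,21,36] → █
    (7,5)@(15, 11): e=[-31,23,68] → ·
    (5,6)@(11, 13): e=[53,11,-4] → ·
    (6,6)@(13, 13): e=[19,13,28] → █
  covered (8 px):
    · · · · · · · · · · · ·
    · · · · █ · · · · · · ·
    · · · · · · · · · · · ·
    · · · · · █ · · · · · ·
    · · · · · █ · · · · · ·
    · · · · · █ █ · · · · ·
    · · · · · · █ · · · · ·
    · · · · · · █ █ · · · ·
    · · · · · · · · · · · ·
    · · · · · · · · · · · ·

Final: 29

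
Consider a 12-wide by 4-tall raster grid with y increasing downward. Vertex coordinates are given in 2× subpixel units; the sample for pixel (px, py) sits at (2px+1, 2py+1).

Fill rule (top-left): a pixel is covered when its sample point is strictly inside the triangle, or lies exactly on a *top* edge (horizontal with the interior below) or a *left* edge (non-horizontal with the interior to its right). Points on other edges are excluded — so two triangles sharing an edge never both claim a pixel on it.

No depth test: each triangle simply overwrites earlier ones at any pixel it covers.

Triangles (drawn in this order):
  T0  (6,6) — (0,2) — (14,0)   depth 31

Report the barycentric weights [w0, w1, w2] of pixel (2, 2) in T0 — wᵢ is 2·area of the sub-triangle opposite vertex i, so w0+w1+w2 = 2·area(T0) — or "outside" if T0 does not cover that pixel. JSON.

T0:
  2·area = 68
  edge (6, 6)→(0, 2): d=(-6,-4) top-left  bias=+0
  edge (0, 2)→(14, 0): d=(14,-2) top-left  bias=+0
  edge (14, 0)→(6, 6): d=(-8,6) right/bottom  bias=-1
    (3,0)@(7, 1): e=[34,0,34] → █  [on edge]
    (4,0)@(9, 1): e=[42,4,22] → █
    (5,0)@(11, 1): e=[50,8,10] → █
    (6,0)@(13, 1): e=[58,12,-2] → ·
    (1,1)@(3, 3): e=[6,20,42] → █
    (2,1)@(5, 3): e=[14,24,30] → █
    (5,1)@(11, 3): e=[38,36,-6] → ·
    (1,2)@(3, 5): e=[-6,48,26] → ·
    (2,2)@(5, 5): e=[2,52,14] → █
    (4,2)@(9, 5): e=[18,60,-10] → ·
    (2,3)@(5, 7): e=[-10,80,-2] → ·
    (3,3)@(7, 7): e=[-2,84,-14] → ·
  covered (9 px):
    · · · █ █ █ · · · · · ·
    · █ █ █ █ · · · · · · ·
    · · █ █ · · · · · · · ·
    · · · · · · · · · · · ·

Result: [52,14,2]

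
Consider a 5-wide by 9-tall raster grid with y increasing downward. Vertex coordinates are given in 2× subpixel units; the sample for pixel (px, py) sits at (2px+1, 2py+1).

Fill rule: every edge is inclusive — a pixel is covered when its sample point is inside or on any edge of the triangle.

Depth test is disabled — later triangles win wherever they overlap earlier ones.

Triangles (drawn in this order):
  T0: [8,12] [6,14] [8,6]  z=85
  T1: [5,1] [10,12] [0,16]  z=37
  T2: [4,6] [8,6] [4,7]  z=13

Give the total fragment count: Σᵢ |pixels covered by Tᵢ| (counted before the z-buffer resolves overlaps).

T0:
  2·area = 12
  edge (8, 12)→(6, 14): d=(-2,2) inclusive
  edge (6, 14)→(8, 6): d=(2,-8) inclusive
  edge (8, 6)→(8, 12): d=(0,6) inclusive
    (3,5)@(7, 11): e=[4,2,6] → X
    (4,5)@(9, 11): e=[0,18,-6] → .  [on edge]
    (3,6)@(7, 13): e=[0,6,6] → X  [on edge]
    (4,6)@(9, 13): e=[-4,22,-6] → .
    (2,7)@(5, 15): e=[0,-6,18] → .  [on edge]
    (3,7)@(7, 15): e=[-4,10,6] → .
    (1,8)@(3, 17): e=[0,-18,30] → .  [on edge]
  covered (2 px):
    . . . . .
    . . . . .
    . . . . .
    . . . . .
    . . . . .
    . . . X .
    . . . X .
    . . . . .
    . . . . .
T1:
  2·area = 130
  edge (5, 1)→(10, 12): d=(5,11) inclusive
  edge (10, 12)→(0, 16): d=(-10,4) inclusive
  edge (0, 16)→(5, 1): d=(5,-15) inclusive
    (2,0)@(5, 1): e=[0,130,0] → X  [on edge]
    (3,0)@(7, 1): e=[-22,122,30] → .
    (2,1)@(5, 3): e=[10,110,10] → X
    (3,1)@(7, 3): e=[-12,102,40] → .
    (2,2)@(5, 5): e=[20,90,20] → X
    (3,2)@(7, 5): e=[-2,82,50] → .
    (1,3)@(3, 7): e=[52,78,0] → X  [on edge]
    (3,3)@(7, 7): e=[8,62,60] → X
    (4,3)@(9, 7): e=[-14,54,90] → .
    (1,4)@(3, 9): e=[62,58,10] → X
    (4,4)@(9, 9): e=[-4,34,100] → .
    (1,5)@(3, 11): e=[72,38,20] → X
    (0,6)@(1, 13): e=[104,26,0] → X  [on edge]
  covered (18 px):
    . . X . .
    . . X . .
    . . X . .
    . X X X .
    . X X X .
    . X X X X
    X X X X .
    X . . . .
    . . . . .
T2:
  2·area = 4
  edge (4, 6)→(8, 6): d=(4,0) inclusive
  edge (8, 6)→(4, 7): d=(-4,1) inclusive
  edge (4, 7)→(4, 6): d=(0,-1) inclusive
  covered (0 px):
    . . . . .
    . . . . .
    . . . . .
    . . . . .
    . . . . .
    . . . . .
    . . . . .
    . . . . .
    . . . . .

Final: 20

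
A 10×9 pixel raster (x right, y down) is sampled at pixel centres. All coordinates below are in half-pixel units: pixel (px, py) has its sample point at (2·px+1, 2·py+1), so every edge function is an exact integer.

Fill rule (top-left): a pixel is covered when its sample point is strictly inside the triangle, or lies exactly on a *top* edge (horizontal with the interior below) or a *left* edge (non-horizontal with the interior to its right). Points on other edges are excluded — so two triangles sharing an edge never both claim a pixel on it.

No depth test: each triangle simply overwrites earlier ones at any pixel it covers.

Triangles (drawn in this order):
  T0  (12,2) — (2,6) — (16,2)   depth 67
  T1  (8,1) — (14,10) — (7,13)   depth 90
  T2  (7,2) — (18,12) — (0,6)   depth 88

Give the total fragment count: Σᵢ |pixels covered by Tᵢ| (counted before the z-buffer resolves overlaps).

T0:
  2·area = 16  (B↔C swapped to make it positive)
  edge (12, 2)→(16, 2): d=(4,0) top-left  bias=+0
  edge (16, 2)→(2, 6): d=(-14,4) right/bottom  bias=-1
  edge (2, 6)→(12, 2): d=(10,-4) top-left  bias=+0
    (5,1)@(11, 3): e=[4,6,6] → X
    (6,1)@(13, 3): e=[4,-2,14] → .
    (2,2)@(5, 5): e=[12,2,2] → X
    (3,2)@(7, 5): e=[12,-6,10] → .
    (5,2)@(11, 5): e=[12,-22,26] → .
    (2,3)@(5, 7): e=[20,-26,22] → .
  covered (2 px):
    . . . . . . . . . .
    . . . . . X . . . .
    . . X . . . . . . .
    . . . . . . . . . .
    . . . . . . . . . .
    . . . . . . . . . .
    . . . . . . . . . .
    . . . . . . . . . .
    . . . . . . . . . .
T1:
  2·area = 81
  edge (8, 1)→(14, 10): d=(6,9) right/bottom  bias=-1
  edge (14, 10)→(7, 13): d=(-7,3) right/bottom  bias=-1
  edge (7, 13)→(8, 1): d=(1,-12) top-left  bias=+0
    (4,1)@(9, 3): e=[3,64,14] → X
    (5,1)@(11, 3): e=[-15,58,38] → .
    (4,2)@(9, 5): e=[15,50,16] → X
    (5,2)@(11, 5): e=[-3,44,40] → .
    (4,3)@(9, 7): e=[27,36,18] → X
    (5,3)@(11, 7): e=[9,30,42] → X
    (6,3)@(13, 7): e=[-9,24,66] → .
    (4,4)@(9, 9): e=[39,22,20] → X
    (6,4)@(13, 9): e=[3,10,68] → X
    (7,4)@(15, 9): e=[-15,4,92] → .
    (4,5)@(9, 11): e=[51,8,22] → X
    (6,5)@(13, 11): e=[15,-4,70] → .
    (3,6)@(7, 13): e=[81,0,0] → .  [on edge]
  covered (9 px):
    . . . . . . . . . .
    . . . . X . . . . .
    . . . . X . . . . .
    . . . . X X . . . .
    . . . . X X X . . .
    . . . . X X . . . .
    . . . . . . . . . .
    . . . . . . . . . .
    . . . . . . . . . .
T2:
  2·area = 114
  edge (7, 2)→(18, 12): d=(11,10) right/bottom  bias=-1
  edge (18, 12)→(0, 6): d=(-18,-6) top-left  bias=+0
  edge (0, 6)→(7, 2): d=(7,-4) top-left  bias=+0
    (3,1)@(7, 3): e=[11,96,7] → X
    (4,1)@(9, 3): e=[-9,108,15] → .
    (1,2)@(3, 5): e=[73,36,5] → X
    (2,2)@(5, 5): e=[53,48,13] → X
    (4,2)@(9, 5): e=[13,72,29] → X
    (5,2)@(11, 5): e=[-7,84,37] → .
    (1,3)@(3, 7): e=[95,0,19] → X  [on edge]
    (5,3)@(11, 7): e=[15,48,51] → X
    (6,3)@(13, 7): e=[-5,60,59] → .
    (1,4)@(3, 9): e=[117,-36,33] → .
    (2,4)@(5, 9): e=[97,-24,41] → .
    (3,4)@(7, 9): e=[77,-12,49] → .
    (4,4)@(9, 9): e=[57,0,57] → X  [on edge]
    (7,5)@(15, 11): e=[19,0,95] → X  [on edge]
  covered (14 px):
    . . . . . . . . . .
    . . . X . . . . . .
    . X X X X . . . . .
    . X X X X X . . . .
    . . . . X X X . . .
    . . . . . . . X . .
    . . . . . . . . . .
    . . . . . . . . . .
    . . . . . . . . . .

Answer: 25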